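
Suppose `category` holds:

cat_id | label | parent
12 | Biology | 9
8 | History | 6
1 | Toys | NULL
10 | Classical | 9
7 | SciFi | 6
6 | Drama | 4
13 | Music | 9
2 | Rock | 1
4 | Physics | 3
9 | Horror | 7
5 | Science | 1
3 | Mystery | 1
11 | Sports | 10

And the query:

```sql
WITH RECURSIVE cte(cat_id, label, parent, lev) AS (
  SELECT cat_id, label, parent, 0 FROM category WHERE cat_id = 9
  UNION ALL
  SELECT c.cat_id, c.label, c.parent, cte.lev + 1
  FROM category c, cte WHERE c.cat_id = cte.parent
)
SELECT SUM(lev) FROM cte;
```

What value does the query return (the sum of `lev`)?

Base: cat_id=9 (Horror), parent=7, lev 0.
Iteration 1: join on cat_id=7 -> SciFi (id 7, parent=6, lev 1).
Iteration 2: join on cat_id=6 -> Drama (id 6, parent=4, lev 2).
Iteration 3: join on cat_id=4 -> Physics (id 4, parent=3, lev 3).
Iteration 4: join on cat_id=3 -> Mystery (id 3, parent=1, lev 4).
Iteration 5: join on cat_id=1 -> Toys (id 1, parent=NULL, lev 5).
Iteration 6: parent is NULL; no match; recursion stops.
SUM(lev) = 0 + 1 + 2 + 3 + 4 + 5 = 15.

15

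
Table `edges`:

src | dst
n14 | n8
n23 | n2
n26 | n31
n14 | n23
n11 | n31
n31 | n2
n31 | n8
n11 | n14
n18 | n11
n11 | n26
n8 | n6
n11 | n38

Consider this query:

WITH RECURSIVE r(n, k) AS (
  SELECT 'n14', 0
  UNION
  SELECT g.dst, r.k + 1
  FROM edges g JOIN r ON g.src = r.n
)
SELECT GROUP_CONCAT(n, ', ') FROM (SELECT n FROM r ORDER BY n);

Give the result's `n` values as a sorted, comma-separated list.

Base: (n14, k=0).
Iteration 1: edges from {n14} -> (n23, k=1), (n8, k=1).
Iteration 2: edges from {n23,n8} -> (n2, k=2), (n6, k=2).
Iteration 3: no outgoing edges from {n2,n6}; recursion stops.

n14, n2, n23, n6, n8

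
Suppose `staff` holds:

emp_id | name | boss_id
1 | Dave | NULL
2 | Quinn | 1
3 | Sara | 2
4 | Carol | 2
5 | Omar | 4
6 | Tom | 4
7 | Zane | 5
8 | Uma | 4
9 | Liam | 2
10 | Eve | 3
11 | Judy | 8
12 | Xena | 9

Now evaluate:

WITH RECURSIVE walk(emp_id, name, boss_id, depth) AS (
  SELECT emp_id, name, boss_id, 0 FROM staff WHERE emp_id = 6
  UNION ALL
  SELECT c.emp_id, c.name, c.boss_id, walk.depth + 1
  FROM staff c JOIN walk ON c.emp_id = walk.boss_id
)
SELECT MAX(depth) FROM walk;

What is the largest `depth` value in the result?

Base: emp_id=6 (Tom), boss_id=4, depth 0.
Iteration 1: join on emp_id=4 -> Carol (id 4, boss_id=2, depth 1).
Iteration 2: join on emp_id=2 -> Quinn (id 2, boss_id=1, depth 2).
Iteration 3: join on emp_id=1 -> Dave (id 1, boss_id=NULL, depth 3).
Iteration 4: boss_id is NULL; no match; recursion stops.
depth values: 0, 1, 2, 3; the maximum is 3.

3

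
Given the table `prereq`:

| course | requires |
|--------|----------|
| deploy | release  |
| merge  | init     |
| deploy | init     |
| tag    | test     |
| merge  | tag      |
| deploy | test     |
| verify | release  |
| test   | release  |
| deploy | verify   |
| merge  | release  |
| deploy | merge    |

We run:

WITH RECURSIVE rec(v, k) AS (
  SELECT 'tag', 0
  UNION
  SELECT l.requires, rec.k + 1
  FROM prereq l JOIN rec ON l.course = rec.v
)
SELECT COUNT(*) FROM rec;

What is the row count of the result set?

Base: (tag, k=0).
Iteration 1: edges from {tag} -> (test, k=1).
Iteration 2: edges from {test} -> (release, k=2).
Iteration 3: no outgoing edges from {release}; recursion stops.
Total rows emitted: 3.

3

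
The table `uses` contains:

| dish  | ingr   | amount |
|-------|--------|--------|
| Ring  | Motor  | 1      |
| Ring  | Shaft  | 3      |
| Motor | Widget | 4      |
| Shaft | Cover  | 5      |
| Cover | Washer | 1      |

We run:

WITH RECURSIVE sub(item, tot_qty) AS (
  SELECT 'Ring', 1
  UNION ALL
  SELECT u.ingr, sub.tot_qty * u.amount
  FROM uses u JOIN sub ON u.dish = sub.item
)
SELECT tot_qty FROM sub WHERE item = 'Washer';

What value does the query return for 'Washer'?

Base: (Ring, tot_qty=1).
Iteration 1: components of {Ring} -> Motor = 1*1 = 1, Shaft = 1*3 = 3.
Iteration 2: components of {Motor,Shaft} -> Cover = 3*5 = 15, Widget = 1*4 = 4.
Iteration 3: components of {Cover,Widget} -> Washer = 15*1 = 15.
Iteration 4: no further components; recursion stops.

15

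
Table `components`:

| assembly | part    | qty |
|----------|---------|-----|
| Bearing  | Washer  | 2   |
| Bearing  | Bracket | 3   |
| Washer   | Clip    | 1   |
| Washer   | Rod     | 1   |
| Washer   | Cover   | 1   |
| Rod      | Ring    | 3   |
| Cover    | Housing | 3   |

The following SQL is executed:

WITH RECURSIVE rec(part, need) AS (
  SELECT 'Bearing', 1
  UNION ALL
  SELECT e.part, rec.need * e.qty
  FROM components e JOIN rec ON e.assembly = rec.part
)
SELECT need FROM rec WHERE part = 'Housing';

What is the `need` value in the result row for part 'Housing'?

6

Base: (Bearing, need=1).
Iteration 1: components of {Bearing} -> Bracket = 1*3 = 3, Washer = 1*2 = 2.
Iteration 2: components of {Bracket,Washer} -> Clip = 2*1 = 2, Cover = 2*1 = 2, Rod = 2*1 = 2.
Iteration 3: components of {Clip,Cover,Rod} -> Housing = 2*3 = 6, Ring = 2*3 = 6.
Iteration 4: no further components; recursion stops.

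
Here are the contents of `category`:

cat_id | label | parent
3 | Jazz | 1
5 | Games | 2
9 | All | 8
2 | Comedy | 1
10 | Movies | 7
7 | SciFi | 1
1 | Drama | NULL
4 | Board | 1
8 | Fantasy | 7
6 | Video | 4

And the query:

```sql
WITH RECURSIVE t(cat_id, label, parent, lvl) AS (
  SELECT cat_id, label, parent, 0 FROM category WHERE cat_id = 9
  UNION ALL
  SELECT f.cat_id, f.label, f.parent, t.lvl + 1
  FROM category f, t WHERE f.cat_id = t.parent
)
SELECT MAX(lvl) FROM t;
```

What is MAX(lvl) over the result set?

3

Base: cat_id=9 (All), parent=8, lvl 0.
Iteration 1: join on cat_id=8 -> Fantasy (id 8, parent=7, lvl 1).
Iteration 2: join on cat_id=7 -> SciFi (id 7, parent=1, lvl 2).
Iteration 3: join on cat_id=1 -> Drama (id 1, parent=NULL, lvl 3).
Iteration 4: parent is NULL; no match; recursion stops.
lvl values: 0, 1, 2, 3; the maximum is 3.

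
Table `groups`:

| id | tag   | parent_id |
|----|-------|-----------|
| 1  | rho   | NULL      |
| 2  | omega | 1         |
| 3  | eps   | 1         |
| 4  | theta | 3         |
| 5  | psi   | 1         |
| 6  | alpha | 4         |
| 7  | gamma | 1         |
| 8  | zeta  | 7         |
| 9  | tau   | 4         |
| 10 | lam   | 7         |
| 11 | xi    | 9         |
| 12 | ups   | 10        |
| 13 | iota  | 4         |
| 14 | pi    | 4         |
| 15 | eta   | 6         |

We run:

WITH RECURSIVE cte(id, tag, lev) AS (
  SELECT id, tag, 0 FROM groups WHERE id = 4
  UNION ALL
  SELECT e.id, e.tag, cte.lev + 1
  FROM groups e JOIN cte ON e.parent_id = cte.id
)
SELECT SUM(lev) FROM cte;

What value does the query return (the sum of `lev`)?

Base: id=4 (theta) at lev 0.
Iteration 1: rows with parent_id in {4} -> alpha (id 6, lev 1), tau (id 9, lev 1), iota (id 13, lev 1), pi (id 14, lev 1).
Iteration 2: rows with parent_id in {6,9,13,14} -> xi (id 11, lev 2), eta (id 15, lev 2).
Iteration 3: no rows with parent_id in {11,15}; recursion stops.
SUM(lev) = 0 + 1 + 1 + 1 + 1 + 2 + 2 = 8.

8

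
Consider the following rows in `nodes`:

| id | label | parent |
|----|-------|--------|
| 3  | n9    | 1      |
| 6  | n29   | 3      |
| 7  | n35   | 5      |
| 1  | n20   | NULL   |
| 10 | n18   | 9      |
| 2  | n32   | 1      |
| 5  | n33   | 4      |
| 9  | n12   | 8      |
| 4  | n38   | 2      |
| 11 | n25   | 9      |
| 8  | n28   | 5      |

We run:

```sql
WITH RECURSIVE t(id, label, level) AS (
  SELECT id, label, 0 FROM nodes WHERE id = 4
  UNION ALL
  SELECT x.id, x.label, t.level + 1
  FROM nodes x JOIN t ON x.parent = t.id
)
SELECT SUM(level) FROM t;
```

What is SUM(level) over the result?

16

Base: id=4 (n38) at level 0.
Iteration 1: rows with parent in {4} -> n33 (id 5, level 1).
Iteration 2: rows with parent in {5} -> n35 (id 7, level 2), n28 (id 8, level 2).
Iteration 3: rows with parent in {7,8} -> n12 (id 9, level 3).
Iteration 4: rows with parent in {9} -> n18 (id 10, level 4), n25 (id 11, level 4).
Iteration 5: no rows with parent in {10,11}; recursion stops.
SUM(level) = 0 + 1 + 2 + 2 + 3 + 4 + 4 = 16.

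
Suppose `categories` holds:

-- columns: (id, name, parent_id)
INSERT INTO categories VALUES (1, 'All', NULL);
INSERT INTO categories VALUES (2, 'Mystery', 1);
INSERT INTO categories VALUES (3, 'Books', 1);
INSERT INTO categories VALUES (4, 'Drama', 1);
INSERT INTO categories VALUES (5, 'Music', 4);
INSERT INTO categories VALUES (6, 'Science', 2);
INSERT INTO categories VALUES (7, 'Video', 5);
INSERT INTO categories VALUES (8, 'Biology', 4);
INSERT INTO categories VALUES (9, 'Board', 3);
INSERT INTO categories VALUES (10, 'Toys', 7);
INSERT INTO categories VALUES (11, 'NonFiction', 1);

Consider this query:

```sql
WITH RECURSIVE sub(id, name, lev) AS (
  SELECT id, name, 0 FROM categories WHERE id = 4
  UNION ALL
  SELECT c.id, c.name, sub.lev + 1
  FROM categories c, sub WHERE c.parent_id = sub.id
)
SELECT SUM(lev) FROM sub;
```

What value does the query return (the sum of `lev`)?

Base: id=4 (Drama) at lev 0.
Iteration 1: rows with parent_id in {4} -> Music (id 5, lev 1), Biology (id 8, lev 1).
Iteration 2: rows with parent_id in {5,8} -> Video (id 7, lev 2).
Iteration 3: rows with parent_id in {7} -> Toys (id 10, lev 3).
Iteration 4: no rows with parent_id in {10}; recursion stops.
SUM(lev) = 0 + 1 + 1 + 2 + 3 = 7.

7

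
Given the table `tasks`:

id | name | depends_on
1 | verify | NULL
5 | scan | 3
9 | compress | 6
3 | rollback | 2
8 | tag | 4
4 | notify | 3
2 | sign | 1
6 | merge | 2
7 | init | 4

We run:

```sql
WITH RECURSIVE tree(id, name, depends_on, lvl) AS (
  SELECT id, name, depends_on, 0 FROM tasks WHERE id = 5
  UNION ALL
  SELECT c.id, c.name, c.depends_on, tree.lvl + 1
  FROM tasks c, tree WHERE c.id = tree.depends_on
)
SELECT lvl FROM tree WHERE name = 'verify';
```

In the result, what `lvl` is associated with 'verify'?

3

Base: id=5 (scan), depends_on=3, lvl 0.
Iteration 1: join on id=3 -> rollback (id 3, depends_on=2, lvl 1).
Iteration 2: join on id=2 -> sign (id 2, depends_on=1, lvl 2).
Iteration 3: join on id=1 -> verify (id 1, depends_on=NULL, lvl 3).
Iteration 4: depends_on is NULL; no match; recursion stops.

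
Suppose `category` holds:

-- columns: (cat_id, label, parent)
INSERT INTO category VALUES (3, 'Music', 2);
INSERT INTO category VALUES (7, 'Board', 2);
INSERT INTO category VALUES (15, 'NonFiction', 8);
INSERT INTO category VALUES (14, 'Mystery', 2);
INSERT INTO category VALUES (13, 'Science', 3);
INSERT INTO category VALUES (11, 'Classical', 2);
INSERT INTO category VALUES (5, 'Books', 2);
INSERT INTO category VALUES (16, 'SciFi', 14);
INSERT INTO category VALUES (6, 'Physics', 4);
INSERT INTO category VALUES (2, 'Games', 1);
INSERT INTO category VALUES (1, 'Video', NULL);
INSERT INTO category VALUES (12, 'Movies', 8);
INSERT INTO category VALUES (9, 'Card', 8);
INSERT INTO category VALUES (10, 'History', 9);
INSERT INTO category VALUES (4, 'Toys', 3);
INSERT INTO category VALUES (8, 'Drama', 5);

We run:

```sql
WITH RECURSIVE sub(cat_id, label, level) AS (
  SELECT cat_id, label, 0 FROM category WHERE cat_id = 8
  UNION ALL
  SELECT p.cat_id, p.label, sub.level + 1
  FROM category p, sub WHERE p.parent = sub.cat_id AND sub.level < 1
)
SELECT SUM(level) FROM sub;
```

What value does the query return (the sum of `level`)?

3

Base: cat_id=8 (Drama) at level 0.
Iteration 1: rows with parent in {8} -> Card (id 9, level 1), Movies (id 12, level 1), NonFiction (id 15, level 1).
Iteration 2: level < 1 fails for all current rows; recursion stops.
SUM(level) = 0 + 1 + 1 + 1 = 3.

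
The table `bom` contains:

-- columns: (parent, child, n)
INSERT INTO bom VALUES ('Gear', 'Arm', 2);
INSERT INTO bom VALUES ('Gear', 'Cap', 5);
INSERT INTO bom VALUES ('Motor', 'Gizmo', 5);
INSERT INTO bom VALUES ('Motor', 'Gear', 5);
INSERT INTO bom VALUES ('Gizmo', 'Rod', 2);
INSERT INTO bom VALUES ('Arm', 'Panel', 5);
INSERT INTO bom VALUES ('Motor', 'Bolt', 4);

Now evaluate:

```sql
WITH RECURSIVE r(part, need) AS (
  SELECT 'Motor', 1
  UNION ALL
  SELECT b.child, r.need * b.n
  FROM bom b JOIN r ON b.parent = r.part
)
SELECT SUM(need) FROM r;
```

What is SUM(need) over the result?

110

Base: (Motor, need=1).
Iteration 1: components of {Motor} -> Bolt = 1*4 = 4, Gear = 1*5 = 5, Gizmo = 1*5 = 5.
Iteration 2: components of {Bolt,Gear,Gizmo} -> Arm = 5*2 = 10, Cap = 5*5 = 25, Rod = 5*2 = 10.
Iteration 3: components of {Arm,Cap,Rod} -> Panel = 10*5 = 50.
Iteration 4: no further components; recursion stops.
SUM(need) = 1 + 5 + 5 + 4 + 10 + 25 + 10 + 50 = 110.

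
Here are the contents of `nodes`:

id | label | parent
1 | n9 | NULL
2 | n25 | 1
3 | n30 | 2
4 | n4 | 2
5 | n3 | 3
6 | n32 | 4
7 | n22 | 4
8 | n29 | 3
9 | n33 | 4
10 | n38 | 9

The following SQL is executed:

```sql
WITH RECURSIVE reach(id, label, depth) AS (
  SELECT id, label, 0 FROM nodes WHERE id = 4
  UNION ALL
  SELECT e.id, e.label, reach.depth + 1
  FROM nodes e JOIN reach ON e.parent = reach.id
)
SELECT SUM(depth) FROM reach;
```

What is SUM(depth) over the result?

Base: id=4 (n4) at depth 0.
Iteration 1: rows with parent in {4} -> n32 (id 6, depth 1), n22 (id 7, depth 1), n33 (id 9, depth 1).
Iteration 2: rows with parent in {6,7,9} -> n38 (id 10, depth 2).
Iteration 3: no rows with parent in {10}; recursion stops.
SUM(depth) = 0 + 1 + 1 + 1 + 2 = 5.

5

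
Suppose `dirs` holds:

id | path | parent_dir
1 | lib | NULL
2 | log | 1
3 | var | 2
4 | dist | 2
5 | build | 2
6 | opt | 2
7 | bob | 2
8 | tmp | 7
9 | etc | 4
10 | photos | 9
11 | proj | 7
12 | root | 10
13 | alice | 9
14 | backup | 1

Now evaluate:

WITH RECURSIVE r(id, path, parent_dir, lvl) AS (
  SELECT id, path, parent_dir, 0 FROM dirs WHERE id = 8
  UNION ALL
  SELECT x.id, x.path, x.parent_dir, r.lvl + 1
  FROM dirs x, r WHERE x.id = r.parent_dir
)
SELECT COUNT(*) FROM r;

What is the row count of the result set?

4

Base: id=8 (tmp), parent_dir=7, lvl 0.
Iteration 1: join on id=7 -> bob (id 7, parent_dir=2, lvl 1).
Iteration 2: join on id=2 -> log (id 2, parent_dir=1, lvl 2).
Iteration 3: join on id=1 -> lib (id 1, parent_dir=NULL, lvl 3).
Iteration 4: parent_dir is NULL; no match; recursion stops.
Total rows emitted: 4.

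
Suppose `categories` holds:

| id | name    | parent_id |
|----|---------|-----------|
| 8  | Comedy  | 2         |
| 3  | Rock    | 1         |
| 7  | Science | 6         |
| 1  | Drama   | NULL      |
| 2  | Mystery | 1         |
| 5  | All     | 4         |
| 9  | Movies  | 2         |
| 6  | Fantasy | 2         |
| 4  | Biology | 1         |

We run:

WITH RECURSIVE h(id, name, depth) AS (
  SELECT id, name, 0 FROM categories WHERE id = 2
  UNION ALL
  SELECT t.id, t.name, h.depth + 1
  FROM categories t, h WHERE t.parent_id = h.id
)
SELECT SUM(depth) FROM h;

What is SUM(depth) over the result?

5

Base: id=2 (Mystery) at depth 0.
Iteration 1: rows with parent_id in {2} -> Fantasy (id 6, depth 1), Comedy (id 8, depth 1), Movies (id 9, depth 1).
Iteration 2: rows with parent_id in {6,8,9} -> Science (id 7, depth 2).
Iteration 3: no rows with parent_id in {7}; recursion stops.
SUM(depth) = 0 + 1 + 1 + 1 + 2 = 5.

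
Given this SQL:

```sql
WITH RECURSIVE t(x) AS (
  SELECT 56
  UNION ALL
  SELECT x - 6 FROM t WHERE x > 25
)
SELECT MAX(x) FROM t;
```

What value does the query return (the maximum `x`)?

Base: x=56.
Iteration 1: 56 > 25 holds -> x = 56 - 6 = 50.
Iteration 2: 50 > 25 holds -> x = 50 - 6 = 44.
Iteration 3: 44 > 25 holds -> x = 44 - 6 = 38.
Iteration 4: 38 > 25 holds -> x = 38 - 6 = 32.
Iteration 5: 32 > 25 holds -> x = 32 - 6 = 26.
Iteration 6: 26 > 25 holds -> x = 26 - 6 = 20.
Iteration 7: 20 > 25 fails; recursion stops.
x values: 56, 50, 44, 38, 32, 26, 20; the maximum is 56.

56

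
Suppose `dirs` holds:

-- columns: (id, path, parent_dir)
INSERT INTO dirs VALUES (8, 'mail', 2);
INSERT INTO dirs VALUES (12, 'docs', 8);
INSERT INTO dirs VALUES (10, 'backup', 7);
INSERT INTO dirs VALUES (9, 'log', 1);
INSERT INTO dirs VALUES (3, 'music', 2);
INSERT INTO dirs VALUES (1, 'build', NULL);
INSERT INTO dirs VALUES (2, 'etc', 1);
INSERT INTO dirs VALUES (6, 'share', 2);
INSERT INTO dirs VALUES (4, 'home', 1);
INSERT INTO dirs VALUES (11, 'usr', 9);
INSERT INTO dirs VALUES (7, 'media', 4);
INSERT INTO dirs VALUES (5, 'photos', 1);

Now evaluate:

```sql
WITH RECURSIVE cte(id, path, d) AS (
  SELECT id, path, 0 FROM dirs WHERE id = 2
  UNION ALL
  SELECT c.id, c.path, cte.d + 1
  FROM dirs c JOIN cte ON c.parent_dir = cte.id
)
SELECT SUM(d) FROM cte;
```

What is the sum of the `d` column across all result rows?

5

Base: id=2 (etc) at d 0.
Iteration 1: rows with parent_dir in {2} -> music (id 3, d 1), share (id 6, d 1), mail (id 8, d 1).
Iteration 2: rows with parent_dir in {3,6,8} -> docs (id 12, d 2).
Iteration 3: no rows with parent_dir in {12}; recursion stops.
SUM(d) = 0 + 1 + 1 + 1 + 2 = 5.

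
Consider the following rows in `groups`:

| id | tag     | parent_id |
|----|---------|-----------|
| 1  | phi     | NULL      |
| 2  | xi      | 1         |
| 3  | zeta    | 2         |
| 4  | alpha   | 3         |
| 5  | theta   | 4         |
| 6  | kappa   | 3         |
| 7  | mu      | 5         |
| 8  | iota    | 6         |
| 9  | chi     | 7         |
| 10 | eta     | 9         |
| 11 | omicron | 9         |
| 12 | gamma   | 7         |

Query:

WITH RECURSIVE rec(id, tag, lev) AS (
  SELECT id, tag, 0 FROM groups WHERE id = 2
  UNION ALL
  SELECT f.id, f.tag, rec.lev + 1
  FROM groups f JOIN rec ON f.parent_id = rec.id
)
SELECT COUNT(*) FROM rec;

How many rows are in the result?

Base: id=2 (xi) at lev 0.
Iteration 1: rows with parent_id in {2} -> zeta (id 3, lev 1).
Iteration 2: rows with parent_id in {3} -> alpha (id 4, lev 2), kappa (id 6, lev 2).
Iteration 3: rows with parent_id in {4,6} -> theta (id 5, lev 3), iota (id 8, lev 3).
Iteration 4: rows with parent_id in {5,8} -> mu (id 7, lev 4).
Iteration 5: rows with parent_id in {7} -> chi (id 9, lev 5), gamma (id 12, lev 5).
Iteration 6: rows with parent_id in {9,12} -> eta (id 10, lev 6), omicron (id 11, lev 6).
Iteration 7: no rows with parent_id in {10,11}; recursion stops.
Total rows emitted: 11.

11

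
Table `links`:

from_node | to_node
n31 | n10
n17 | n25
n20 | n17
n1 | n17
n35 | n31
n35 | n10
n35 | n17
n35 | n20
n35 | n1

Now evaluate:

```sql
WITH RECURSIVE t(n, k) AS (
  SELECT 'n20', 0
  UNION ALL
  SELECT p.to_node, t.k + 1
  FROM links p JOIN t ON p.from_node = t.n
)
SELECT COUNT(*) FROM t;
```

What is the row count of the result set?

Base: (n20, k=0).
Iteration 1: edges from {n20} -> (n17, k=1).
Iteration 2: edges from {n17} -> (n25, k=2).
Iteration 3: no outgoing edges from {n25}; recursion stops.
Total rows emitted: 3.

3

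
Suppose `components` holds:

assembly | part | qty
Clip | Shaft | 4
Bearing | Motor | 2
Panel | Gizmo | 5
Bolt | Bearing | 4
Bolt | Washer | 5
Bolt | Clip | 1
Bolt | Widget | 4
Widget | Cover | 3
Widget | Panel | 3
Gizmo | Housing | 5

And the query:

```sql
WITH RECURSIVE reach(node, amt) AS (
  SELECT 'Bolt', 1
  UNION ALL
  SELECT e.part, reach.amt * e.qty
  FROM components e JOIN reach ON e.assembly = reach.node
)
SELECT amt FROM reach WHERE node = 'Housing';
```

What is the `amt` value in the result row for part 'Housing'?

300

Base: (Bolt, amt=1).
Iteration 1: components of {Bolt} -> Bearing = 1*4 = 4, Clip = 1*1 = 1, Washer = 1*5 = 5, Widget = 1*4 = 4.
Iteration 2: components of {Bearing,Clip,Washer,Widget} -> Cover = 4*3 = 12, Motor = 4*2 = 8, Panel = 4*3 = 12, Shaft = 1*4 = 4.
Iteration 3: components of {Cover,Motor,Panel,Shaft} -> Gizmo = 12*5 = 60.
Iteration 4: components of {Gizmo} -> Housing = 60*5 = 300.
Iteration 5: no further components; recursion stops.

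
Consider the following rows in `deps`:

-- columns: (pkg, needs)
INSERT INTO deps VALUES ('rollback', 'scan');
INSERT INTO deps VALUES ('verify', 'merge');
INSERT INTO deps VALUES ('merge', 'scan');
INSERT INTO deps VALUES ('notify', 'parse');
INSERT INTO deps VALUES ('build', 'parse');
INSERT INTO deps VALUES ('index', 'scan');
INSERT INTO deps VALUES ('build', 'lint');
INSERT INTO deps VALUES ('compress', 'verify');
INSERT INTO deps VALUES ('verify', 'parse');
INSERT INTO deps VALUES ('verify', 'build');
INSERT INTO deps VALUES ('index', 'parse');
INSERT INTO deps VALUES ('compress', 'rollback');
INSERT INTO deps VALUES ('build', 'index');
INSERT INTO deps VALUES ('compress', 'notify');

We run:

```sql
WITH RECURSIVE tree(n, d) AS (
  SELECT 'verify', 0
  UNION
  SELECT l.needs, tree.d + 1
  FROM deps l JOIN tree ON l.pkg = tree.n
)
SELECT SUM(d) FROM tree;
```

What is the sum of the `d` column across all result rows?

17

Base: (verify, d=0).
Iteration 1: edges from {verify} -> (build, d=1), (merge, d=1), (parse, d=1).
Iteration 2: edges from {build,merge,parse} -> (index, d=2), (lint, d=2), (parse, d=2), (scan, d=2).
Iteration 3: edges from {index,lint,parse,scan} -> (parse, d=3), (scan, d=3).
Iteration 4: no outgoing edges from {parse,scan}; recursion stops.
SUM(d) = 0 + 1 + 1 + 1 + 2 + 2 + 2 + 2 + 3 + 3 = 17.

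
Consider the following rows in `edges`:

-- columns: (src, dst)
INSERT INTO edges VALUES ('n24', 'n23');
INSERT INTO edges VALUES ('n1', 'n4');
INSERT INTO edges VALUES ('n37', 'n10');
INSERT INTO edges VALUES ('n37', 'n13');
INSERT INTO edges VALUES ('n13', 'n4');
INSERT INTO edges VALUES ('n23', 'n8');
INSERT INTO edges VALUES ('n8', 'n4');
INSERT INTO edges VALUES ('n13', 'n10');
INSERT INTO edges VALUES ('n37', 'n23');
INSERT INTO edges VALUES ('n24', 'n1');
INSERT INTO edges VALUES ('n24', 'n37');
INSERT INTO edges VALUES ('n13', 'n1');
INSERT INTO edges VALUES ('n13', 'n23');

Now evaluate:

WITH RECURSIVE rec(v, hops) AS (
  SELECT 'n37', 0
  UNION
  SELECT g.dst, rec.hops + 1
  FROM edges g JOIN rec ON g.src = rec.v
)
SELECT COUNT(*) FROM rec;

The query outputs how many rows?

12

Base: (n37, hops=0).
Iteration 1: edges from {n37} -> (n10, hops=1), (n13, hops=1), (n23, hops=1).
Iteration 2: edges from {n10,n13,n23} -> (n1, hops=2), (n10, hops=2), (n23, hops=2), (n4, hops=2), (n8, hops=2).
Iteration 3: edges from {n1,n10,n23,n4,n8} -> (n4, hops=3), (n8, hops=3). [UNION drops 1 duplicate row(s)]
Iteration 4: edges from {n4,n8} -> (n4, hops=4).
Iteration 5: no outgoing edges from {n4}; recursion stops.
Total rows emitted: 12.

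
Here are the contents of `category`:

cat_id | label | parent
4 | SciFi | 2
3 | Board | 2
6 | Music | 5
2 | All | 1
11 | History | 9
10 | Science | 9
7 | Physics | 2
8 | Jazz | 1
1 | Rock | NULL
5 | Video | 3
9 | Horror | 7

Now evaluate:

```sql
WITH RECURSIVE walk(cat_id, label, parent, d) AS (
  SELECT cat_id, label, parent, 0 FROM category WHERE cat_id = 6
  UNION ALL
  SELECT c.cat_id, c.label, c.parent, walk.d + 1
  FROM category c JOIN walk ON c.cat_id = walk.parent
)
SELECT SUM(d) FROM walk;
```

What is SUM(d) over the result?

Base: cat_id=6 (Music), parent=5, d 0.
Iteration 1: join on cat_id=5 -> Video (id 5, parent=3, d 1).
Iteration 2: join on cat_id=3 -> Board (id 3, parent=2, d 2).
Iteration 3: join on cat_id=2 -> All (id 2, parent=1, d 3).
Iteration 4: join on cat_id=1 -> Rock (id 1, parent=NULL, d 4).
Iteration 5: parent is NULL; no match; recursion stops.
SUM(d) = 0 + 1 + 2 + 3 + 4 = 10.

10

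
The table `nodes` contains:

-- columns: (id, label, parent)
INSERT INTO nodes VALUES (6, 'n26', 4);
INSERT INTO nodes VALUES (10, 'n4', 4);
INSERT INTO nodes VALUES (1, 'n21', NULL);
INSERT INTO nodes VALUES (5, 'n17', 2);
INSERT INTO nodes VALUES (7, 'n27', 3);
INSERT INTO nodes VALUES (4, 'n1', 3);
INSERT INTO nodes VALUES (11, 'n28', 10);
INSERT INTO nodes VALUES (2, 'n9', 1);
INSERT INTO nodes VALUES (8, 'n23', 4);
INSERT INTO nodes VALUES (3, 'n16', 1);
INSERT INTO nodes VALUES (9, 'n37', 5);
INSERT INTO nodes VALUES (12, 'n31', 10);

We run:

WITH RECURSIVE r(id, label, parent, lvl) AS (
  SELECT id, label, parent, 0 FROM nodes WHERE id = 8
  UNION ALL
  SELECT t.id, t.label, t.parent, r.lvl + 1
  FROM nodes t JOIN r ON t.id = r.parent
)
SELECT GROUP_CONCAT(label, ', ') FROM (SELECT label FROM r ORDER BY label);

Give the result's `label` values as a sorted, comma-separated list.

n1, n16, n21, n23

Base: id=8 (n23), parent=4, lvl 0.
Iteration 1: join on id=4 -> n1 (id 4, parent=3, lvl 1).
Iteration 2: join on id=3 -> n16 (id 3, parent=1, lvl 2).
Iteration 3: join on id=1 -> n21 (id 1, parent=NULL, lvl 3).
Iteration 4: parent is NULL; no match; recursion stops.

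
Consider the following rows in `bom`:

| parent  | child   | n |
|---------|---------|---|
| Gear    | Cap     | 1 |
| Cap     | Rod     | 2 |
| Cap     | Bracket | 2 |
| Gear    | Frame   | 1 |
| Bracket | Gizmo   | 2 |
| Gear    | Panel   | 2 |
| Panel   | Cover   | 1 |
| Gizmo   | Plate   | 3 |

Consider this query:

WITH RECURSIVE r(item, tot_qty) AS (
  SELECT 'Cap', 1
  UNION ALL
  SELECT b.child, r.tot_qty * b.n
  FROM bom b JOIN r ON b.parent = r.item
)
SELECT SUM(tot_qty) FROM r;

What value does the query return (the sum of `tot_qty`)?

Base: (Cap, tot_qty=1).
Iteration 1: components of {Cap} -> Bracket = 1*2 = 2, Rod = 1*2 = 2.
Iteration 2: components of {Bracket,Rod} -> Gizmo = 2*2 = 4.
Iteration 3: components of {Gizmo} -> Plate = 4*3 = 12.
Iteration 4: no further components; recursion stops.
SUM(tot_qty) = 1 + 2 + 2 + 4 + 12 = 21.

21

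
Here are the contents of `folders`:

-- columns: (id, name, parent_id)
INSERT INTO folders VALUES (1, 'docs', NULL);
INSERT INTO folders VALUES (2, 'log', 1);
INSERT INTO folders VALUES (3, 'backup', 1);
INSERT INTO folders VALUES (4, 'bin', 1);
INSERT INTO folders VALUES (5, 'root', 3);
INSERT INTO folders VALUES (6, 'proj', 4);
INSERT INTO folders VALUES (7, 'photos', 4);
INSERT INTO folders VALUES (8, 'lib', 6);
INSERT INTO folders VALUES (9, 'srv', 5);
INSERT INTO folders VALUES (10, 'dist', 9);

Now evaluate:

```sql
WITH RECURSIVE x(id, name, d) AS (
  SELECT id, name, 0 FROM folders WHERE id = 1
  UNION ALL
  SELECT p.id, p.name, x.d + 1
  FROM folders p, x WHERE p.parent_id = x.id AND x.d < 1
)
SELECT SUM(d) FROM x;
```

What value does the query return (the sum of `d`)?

3

Base: id=1 (docs) at d 0.
Iteration 1: rows with parent_id in {1} -> log (id 2, d 1), backup (id 3, d 1), bin (id 4, d 1).
Iteration 2: d < 1 fails for all current rows; recursion stops.
SUM(d) = 0 + 1 + 1 + 1 = 3.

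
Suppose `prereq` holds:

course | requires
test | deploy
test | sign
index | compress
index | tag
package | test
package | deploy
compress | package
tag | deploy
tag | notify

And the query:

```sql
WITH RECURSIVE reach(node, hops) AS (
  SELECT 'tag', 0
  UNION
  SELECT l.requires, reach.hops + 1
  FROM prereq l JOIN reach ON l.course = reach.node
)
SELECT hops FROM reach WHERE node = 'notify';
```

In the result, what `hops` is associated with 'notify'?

1

Base: (tag, hops=0).
Iteration 1: edges from {tag} -> (deploy, hops=1), (notify, hops=1).
Iteration 2: no outgoing edges from {deploy,notify}; recursion stops.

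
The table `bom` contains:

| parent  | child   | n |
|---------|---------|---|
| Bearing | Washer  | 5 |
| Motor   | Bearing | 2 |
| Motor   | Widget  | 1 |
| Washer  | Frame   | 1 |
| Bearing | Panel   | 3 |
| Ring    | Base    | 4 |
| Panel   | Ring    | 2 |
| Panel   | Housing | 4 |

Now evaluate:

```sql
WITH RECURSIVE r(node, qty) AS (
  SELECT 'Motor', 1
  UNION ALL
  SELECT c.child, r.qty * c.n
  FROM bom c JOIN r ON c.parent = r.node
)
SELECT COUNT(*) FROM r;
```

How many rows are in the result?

9

Base: (Motor, qty=1).
Iteration 1: components of {Motor} -> Bearing = 1*2 = 2, Widget = 1*1 = 1.
Iteration 2: components of {Bearing,Widget} -> Panel = 2*3 = 6, Washer = 2*5 = 10.
Iteration 3: components of {Panel,Washer} -> Frame = 10*1 = 10, Housing = 6*4 = 24, Ring = 6*2 = 12.
Iteration 4: components of {Frame,Housing,Ring} -> Base = 12*4 = 48.
Iteration 5: no further components; recursion stops.
Total rows emitted: 9.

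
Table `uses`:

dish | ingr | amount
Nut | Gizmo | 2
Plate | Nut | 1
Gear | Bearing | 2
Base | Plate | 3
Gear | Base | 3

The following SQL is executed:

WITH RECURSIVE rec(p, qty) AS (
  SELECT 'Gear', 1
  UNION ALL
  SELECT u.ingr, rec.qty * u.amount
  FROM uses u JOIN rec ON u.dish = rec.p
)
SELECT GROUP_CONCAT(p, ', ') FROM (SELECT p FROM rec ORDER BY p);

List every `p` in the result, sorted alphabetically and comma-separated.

Base: (Gear, qty=1).
Iteration 1: components of {Gear} -> Base = 1*3 = 3, Bearing = 1*2 = 2.
Iteration 2: components of {Base,Bearing} -> Plate = 3*3 = 9.
Iteration 3: components of {Plate} -> Nut = 9*1 = 9.
Iteration 4: components of {Nut} -> Gizmo = 9*2 = 18.
Iteration 5: no further components; recursion stops.

Base, Bearing, Gear, Gizmo, Nut, Plate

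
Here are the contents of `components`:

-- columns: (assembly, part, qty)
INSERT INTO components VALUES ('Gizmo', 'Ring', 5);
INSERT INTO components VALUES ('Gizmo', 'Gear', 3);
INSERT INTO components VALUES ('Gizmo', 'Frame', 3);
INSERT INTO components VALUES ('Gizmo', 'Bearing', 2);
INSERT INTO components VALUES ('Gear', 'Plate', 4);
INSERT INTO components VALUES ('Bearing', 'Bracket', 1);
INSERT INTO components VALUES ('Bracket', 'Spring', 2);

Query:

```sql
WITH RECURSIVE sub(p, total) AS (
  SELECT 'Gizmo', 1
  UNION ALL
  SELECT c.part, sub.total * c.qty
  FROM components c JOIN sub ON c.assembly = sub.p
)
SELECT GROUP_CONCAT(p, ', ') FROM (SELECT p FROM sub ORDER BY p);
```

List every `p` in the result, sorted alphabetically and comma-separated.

Base: (Gizmo, total=1).
Iteration 1: components of {Gizmo} -> Bearing = 1*2 = 2, Frame = 1*3 = 3, Gear = 1*3 = 3, Ring = 1*5 = 5.
Iteration 2: components of {Bearing,Frame,Gear,Ring} -> Bracket = 2*1 = 2, Plate = 3*4 = 12.
Iteration 3: components of {Bracket,Plate} -> Spring = 2*2 = 4.
Iteration 4: no further components; recursion stops.

Bearing, Bracket, Frame, Gear, Gizmo, Plate, Ring, Spring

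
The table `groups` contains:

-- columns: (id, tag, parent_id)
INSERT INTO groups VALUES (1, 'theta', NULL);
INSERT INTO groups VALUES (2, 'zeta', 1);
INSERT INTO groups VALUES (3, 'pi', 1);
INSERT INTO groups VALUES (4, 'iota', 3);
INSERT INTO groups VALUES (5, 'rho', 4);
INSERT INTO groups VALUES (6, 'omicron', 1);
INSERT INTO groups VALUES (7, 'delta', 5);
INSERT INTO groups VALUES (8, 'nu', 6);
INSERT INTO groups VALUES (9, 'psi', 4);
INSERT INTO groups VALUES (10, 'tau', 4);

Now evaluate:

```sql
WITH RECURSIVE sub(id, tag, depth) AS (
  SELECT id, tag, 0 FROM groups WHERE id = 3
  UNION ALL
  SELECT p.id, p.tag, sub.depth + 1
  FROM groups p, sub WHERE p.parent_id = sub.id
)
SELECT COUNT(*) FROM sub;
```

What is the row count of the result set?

Base: id=3 (pi) at depth 0.
Iteration 1: rows with parent_id in {3} -> iota (id 4, depth 1).
Iteration 2: rows with parent_id in {4} -> rho (id 5, depth 2), psi (id 9, depth 2), tau (id 10, depth 2).
Iteration 3: rows with parent_id in {5,9,10} -> delta (id 7, depth 3).
Iteration 4: no rows with parent_id in {7}; recursion stops.
Total rows emitted: 6.

6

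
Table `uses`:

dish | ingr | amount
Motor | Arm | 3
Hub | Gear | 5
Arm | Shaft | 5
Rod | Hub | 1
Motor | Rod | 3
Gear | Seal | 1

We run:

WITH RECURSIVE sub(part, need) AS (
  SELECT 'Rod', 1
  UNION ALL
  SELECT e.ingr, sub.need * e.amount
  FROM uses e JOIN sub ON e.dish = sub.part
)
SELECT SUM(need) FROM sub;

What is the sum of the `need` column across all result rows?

12

Base: (Rod, need=1).
Iteration 1: components of {Rod} -> Hub = 1*1 = 1.
Iteration 2: components of {Hub} -> Gear = 1*5 = 5.
Iteration 3: components of {Gear} -> Seal = 5*1 = 5.
Iteration 4: no further components; recursion stops.
SUM(need) = 1 + 1 + 5 + 5 = 12.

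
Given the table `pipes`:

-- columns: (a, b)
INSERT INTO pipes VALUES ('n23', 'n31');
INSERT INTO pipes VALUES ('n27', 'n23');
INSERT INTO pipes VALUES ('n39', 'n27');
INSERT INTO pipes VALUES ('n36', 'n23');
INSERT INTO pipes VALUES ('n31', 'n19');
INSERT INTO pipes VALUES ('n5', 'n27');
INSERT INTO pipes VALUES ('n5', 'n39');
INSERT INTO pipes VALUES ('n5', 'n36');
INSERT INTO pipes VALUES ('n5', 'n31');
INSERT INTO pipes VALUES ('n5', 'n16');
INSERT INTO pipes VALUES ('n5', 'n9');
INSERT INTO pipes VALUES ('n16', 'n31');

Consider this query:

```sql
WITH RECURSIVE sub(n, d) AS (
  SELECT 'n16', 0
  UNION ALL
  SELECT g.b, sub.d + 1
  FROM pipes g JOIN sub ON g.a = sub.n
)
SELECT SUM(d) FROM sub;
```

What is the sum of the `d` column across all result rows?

Base: (n16, d=0).
Iteration 1: edges from {n16} -> (n31, d=1).
Iteration 2: edges from {n31} -> (n19, d=2).
Iteration 3: no outgoing edges from {n19}; recursion stops.
SUM(d) = 0 + 1 + 2 = 3.

3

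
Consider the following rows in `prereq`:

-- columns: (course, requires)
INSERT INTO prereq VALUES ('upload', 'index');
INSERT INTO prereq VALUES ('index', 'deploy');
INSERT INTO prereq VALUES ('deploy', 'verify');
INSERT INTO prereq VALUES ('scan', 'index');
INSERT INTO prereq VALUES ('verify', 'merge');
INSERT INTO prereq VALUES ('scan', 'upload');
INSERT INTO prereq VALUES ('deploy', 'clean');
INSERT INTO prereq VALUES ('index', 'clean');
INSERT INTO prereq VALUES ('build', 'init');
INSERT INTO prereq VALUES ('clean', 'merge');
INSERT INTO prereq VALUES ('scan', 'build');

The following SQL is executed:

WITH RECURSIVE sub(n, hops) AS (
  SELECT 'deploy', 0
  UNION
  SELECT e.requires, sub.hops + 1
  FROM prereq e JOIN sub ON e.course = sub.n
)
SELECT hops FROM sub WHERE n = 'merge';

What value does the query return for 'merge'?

2

Base: (deploy, hops=0).
Iteration 1: edges from {deploy} -> (clean, hops=1), (verify, hops=1).
Iteration 2: edges from {clean,verify} -> (merge, hops=2). [UNION drops 1 duplicate row(s)]
Iteration 3: no outgoing edges from {merge}; recursion stops.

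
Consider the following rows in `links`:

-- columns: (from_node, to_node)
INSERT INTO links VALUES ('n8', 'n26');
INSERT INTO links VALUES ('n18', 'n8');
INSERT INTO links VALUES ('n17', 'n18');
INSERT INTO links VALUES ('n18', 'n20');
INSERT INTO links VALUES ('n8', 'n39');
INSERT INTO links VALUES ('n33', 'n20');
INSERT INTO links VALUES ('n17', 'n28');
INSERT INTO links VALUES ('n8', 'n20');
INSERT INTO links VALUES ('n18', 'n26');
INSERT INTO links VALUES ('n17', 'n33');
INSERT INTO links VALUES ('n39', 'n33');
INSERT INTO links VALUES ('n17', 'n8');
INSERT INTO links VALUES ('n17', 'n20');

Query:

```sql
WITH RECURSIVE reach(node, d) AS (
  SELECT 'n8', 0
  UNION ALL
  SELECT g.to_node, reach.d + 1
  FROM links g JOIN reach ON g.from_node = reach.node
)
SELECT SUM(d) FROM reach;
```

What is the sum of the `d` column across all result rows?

Base: (n8, d=0).
Iteration 1: edges from {n8} -> (n20, d=1), (n26, d=1), (n39, d=1).
Iteration 2: edges from {n20,n26,n39} -> (n33, d=2).
Iteration 3: edges from {n33} -> (n20, d=3).
Iteration 4: no outgoing edges from {n20}; recursion stops.
SUM(d) = 0 + 1 + 1 + 1 + 2 + 3 = 8.

8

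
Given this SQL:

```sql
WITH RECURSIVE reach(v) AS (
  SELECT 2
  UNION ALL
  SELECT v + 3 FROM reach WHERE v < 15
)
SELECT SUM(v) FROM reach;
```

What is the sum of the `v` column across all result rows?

57

Base: v=2.
Iteration 1: 2 < 15 holds -> v = 2 + 3 = 5.
Iteration 2: 5 < 15 holds -> v = 5 + 3 = 8.
Iteration 3: 8 < 15 holds -> v = 8 + 3 = 11.
Iteration 4: 11 < 15 holds -> v = 11 + 3 = 14.
Iteration 5: 14 < 15 holds -> v = 14 + 3 = 17.
Iteration 6: 17 < 15 fails; recursion stops.
SUM(v) = 2 + 5 + 8 + 11 + 14 + 17 = 57.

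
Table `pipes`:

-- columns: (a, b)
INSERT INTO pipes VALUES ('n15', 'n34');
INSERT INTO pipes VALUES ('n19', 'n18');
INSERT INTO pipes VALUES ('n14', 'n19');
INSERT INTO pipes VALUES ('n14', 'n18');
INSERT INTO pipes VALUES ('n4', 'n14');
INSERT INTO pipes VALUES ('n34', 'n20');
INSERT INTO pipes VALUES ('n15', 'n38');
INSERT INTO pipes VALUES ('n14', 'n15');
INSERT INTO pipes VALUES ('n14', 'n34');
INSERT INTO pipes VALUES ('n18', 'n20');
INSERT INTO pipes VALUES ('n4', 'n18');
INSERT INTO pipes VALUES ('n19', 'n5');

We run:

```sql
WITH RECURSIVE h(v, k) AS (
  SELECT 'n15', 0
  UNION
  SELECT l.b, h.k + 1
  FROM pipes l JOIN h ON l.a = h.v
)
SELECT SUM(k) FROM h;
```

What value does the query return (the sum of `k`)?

4

Base: (n15, k=0).
Iteration 1: edges from {n15} -> (n34, k=1), (n38, k=1).
Iteration 2: edges from {n34,n38} -> (n20, k=2).
Iteration 3: no outgoing edges from {n20}; recursion stops.
SUM(k) = 0 + 1 + 1 + 2 = 4.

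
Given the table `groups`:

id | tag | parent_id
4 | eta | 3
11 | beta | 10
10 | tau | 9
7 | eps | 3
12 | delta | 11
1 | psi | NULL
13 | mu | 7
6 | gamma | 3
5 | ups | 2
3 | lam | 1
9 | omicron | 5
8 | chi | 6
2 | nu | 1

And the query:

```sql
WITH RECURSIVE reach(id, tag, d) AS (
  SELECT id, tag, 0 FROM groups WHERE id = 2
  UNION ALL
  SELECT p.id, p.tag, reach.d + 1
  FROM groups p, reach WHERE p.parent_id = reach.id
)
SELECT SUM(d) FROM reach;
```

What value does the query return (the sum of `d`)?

15

Base: id=2 (nu) at d 0.
Iteration 1: rows with parent_id in {2} -> ups (id 5, d 1).
Iteration 2: rows with parent_id in {5} -> omicron (id 9, d 2).
Iteration 3: rows with parent_id in {9} -> tau (id 10, d 3).
Iteration 4: rows with parent_id in {10} -> beta (id 11, d 4).
Iteration 5: rows with parent_id in {11} -> delta (id 12, d 5).
Iteration 6: no rows with parent_id in {12}; recursion stops.
SUM(d) = 0 + 1 + 2 + 3 + 4 + 5 = 15.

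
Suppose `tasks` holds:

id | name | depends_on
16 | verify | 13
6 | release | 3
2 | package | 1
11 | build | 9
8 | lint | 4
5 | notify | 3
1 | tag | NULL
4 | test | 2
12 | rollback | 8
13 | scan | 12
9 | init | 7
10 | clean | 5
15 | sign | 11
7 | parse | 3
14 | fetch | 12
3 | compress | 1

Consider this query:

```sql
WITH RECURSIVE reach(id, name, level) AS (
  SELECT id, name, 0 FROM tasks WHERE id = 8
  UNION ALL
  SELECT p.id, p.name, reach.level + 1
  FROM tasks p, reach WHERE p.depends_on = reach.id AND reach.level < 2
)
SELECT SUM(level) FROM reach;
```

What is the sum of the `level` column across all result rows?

Base: id=8 (lint) at level 0.
Iteration 1: rows with depends_on in {8} -> rollback (id 12, level 1).
Iteration 2: rows with depends_on in {12} -> scan (id 13, level 2), fetch (id 14, level 2).
Iteration 3: level < 2 fails for all current rows; recursion stops.
SUM(level) = 0 + 1 + 2 + 2 = 5.

5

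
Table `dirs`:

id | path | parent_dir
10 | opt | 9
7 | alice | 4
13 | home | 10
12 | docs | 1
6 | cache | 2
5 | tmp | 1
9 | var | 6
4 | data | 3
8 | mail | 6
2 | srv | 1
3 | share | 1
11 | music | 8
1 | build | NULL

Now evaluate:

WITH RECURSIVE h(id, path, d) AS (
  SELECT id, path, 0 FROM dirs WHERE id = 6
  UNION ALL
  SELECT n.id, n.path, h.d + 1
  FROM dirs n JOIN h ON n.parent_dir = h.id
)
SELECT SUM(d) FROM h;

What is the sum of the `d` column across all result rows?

Base: id=6 (cache) at d 0.
Iteration 1: rows with parent_dir in {6} -> mail (id 8, d 1), var (id 9, d 1).
Iteration 2: rows with parent_dir in {8,9} -> opt (id 10, d 2), music (id 11, d 2).
Iteration 3: rows with parent_dir in {10,11} -> home (id 13, d 3).
Iteration 4: no rows with parent_dir in {13}; recursion stops.
SUM(d) = 0 + 1 + 1 + 2 + 2 + 3 = 9.

9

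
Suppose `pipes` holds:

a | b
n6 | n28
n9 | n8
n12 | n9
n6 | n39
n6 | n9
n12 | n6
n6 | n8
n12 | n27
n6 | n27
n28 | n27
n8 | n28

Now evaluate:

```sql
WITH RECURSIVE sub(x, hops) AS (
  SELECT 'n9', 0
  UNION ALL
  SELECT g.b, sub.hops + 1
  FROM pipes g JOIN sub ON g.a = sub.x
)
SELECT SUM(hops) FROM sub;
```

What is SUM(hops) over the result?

6

Base: (n9, hops=0).
Iteration 1: edges from {n9} -> (n8, hops=1).
Iteration 2: edges from {n8} -> (n28, hops=2).
Iteration 3: edges from {n28} -> (n27, hops=3).
Iteration 4: no outgoing edges from {n27}; recursion stops.
SUM(hops) = 0 + 1 + 2 + 3 = 6.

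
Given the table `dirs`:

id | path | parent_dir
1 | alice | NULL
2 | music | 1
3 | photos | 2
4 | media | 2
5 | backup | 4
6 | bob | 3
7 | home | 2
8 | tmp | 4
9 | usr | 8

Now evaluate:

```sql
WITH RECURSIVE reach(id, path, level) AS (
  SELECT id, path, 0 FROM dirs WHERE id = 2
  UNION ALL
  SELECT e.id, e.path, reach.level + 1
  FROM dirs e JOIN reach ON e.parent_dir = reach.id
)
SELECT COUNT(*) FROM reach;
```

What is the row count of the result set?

Base: id=2 (music) at level 0.
Iteration 1: rows with parent_dir in {2} -> photos (id 3, level 1), media (id 4, level 1), home (id 7, level 1).
Iteration 2: rows with parent_dir in {3,4,7} -> backup (id 5, level 2), bob (id 6, level 2), tmp (id 8, level 2).
Iteration 3: rows with parent_dir in {5,6,8} -> usr (id 9, level 3).
Iteration 4: no rows with parent_dir in {9}; recursion stops.
Total rows emitted: 8.

8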